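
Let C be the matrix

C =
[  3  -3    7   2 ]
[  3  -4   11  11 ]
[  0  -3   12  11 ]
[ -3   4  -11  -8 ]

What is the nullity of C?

Row reduce to echelon form.
R2 ← R2 − R1: [0, -1, 4, 9]
R4 ← R4 + R1: [0, 1, -4, -6]
R3 ← R3 − (3)·R2: [0, 0, 0, -16]
R4 ← R4 + R2: [0, 0, 0, 3]
R4 ← R4 + (3/16)·R3: [0, 0, 0, 0]
3 nonzero rows, so rank(C) = 3.
C has 4 columns; by rank–nullity, nullity = 4 − 3 = 1.

1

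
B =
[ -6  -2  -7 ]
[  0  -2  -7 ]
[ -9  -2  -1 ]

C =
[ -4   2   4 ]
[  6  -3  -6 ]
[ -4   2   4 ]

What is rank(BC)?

1

First compute BC:
[[ 40, -20, -40],
 [ 16,  -8, -16],
 [ 28, -14, -28]]
Now row reduce the product.
R2 ← R2 − (2/5)·R1: [0, 0, 0]
R3 ← R3 − (7/10)·R1: [0, 0, 0]
1 nonzero row, so rank(BC) = 1.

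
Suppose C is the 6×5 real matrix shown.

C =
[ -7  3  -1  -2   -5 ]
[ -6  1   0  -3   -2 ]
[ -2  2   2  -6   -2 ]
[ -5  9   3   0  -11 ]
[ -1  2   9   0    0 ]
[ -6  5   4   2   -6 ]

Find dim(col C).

Row reduce to echelon form.
R2 ← R2 − (6/7)·R1: [0, -11/7, 6/7, -9/7, 16/7]
R3 ← R3 − (2/7)·R1: [0, 8/7, 16/7, -38/7, -4/7]
R4 ← R4 − (5/7)·R1: [0, 48/7, 26/7, 10/7, -52/7]
R5 ← R5 − (1/7)·R1: [0, 11/7, 64/7, 2/7, 5/7]
R6 ← R6 − (6/7)·R1: [0, 17/7, 34/7, 26/7, -12/7]
R3 ← R3 + (8/11)·R2: [0, 0, 32/11, -70/11, 12/11]
R4 ← R4 + (48/11)·R2: [0, 0, 82/11, -46/11, 28/11]
R5 ← R5 + R2: [0, 0, 10, -1, 3]
R6 ← R6 + (17/11)·R2: [0, 0, 68/11, 19/11, 20/11]
R4 ← R4 − (41/16)·R3: [0, 0, 0, 97/8, -1/4]
R5 ← R5 − (55/16)·R3: [0, 0, 0, 167/8, -3/4]
R6 ← R6 − (17/8)·R3: [0, 0, 0, 61/4, -1/2]
R5 ← R5 − (167/97)·R4: [0, 0, 0, 0, -31/97]
R6 ← R6 − (122/97)·R4: [0, 0, 0, 0, -18/97]
R6 ← R6 − (18/31)·R5: [0, 0, 0, 0, 0]
Echelon form has 5 nonzero rows, so rank(C) = 5.
The column space has dimension equal to the rank: 5.

5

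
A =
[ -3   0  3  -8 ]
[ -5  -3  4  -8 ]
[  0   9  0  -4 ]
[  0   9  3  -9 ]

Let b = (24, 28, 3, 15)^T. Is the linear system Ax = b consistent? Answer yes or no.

yes

Row reduce the augmented matrix [A | b].
R2 ← R2 − (5/3)·R1: [0, -3, -1, 16/3, -12]
R3 ← R3 + (3)·R2: [0, 0, -3, 12, -33]
R4 ← R4 + (3)·R2: [0, 0, 0, 7, -21]
The echelon form has 4 nonzero rows, and every pivot lies in the first 4 columns, so rank(A) = rank([A|b]) = 4.
The system is consistent.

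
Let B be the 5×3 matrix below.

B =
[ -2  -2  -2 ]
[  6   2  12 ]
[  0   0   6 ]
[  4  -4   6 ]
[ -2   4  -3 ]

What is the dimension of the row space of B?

3

Row reduce to echelon form.
R2 ← R2 + (3)·R1: [0, -4, 6]
R4 ← R4 + (2)·R1: [0, -8, 2]
R5 ← R5 − R1: [0, 6, -1]
R4 ← R4 − (2)·R2: [0, 0, -10]
R5 ← R5 + (3/2)·R2: [0, 0, 8]
R4 ← R4 + (5/3)·R3: [0, 0, 0]
R5 ← R5 − (4/3)·R3: [0, 0, 0]
Echelon form has 3 nonzero rows, so rank(B) = 3.
The row space has dimension equal to the rank: 3.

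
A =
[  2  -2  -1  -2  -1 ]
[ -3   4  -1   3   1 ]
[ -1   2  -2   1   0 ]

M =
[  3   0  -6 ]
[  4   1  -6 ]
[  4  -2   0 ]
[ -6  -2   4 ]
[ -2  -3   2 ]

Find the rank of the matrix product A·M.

First compute AM:
[[  8,   7, -10],
 [-17,  -3,   8],
 [ -9,   4,  -2]]
Now row reduce the product.
R2 ← R2 + (17/8)·R1: [0, 95/8, -53/4]
R3 ← R3 + (9/8)·R1: [0, 95/8, -53/4]
R3 ← R3 − R2: [0, 0, 0]
2 nonzero rows, so rank(AM) = 2.

2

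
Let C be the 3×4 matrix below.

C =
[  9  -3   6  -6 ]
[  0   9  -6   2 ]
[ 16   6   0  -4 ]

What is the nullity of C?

Row reduce to echelon form.
R3 ← R3 − (16/9)·R1: [0, 34/3, -32/3, 20/3]
R3 ← R3 − (34/27)·R2: [0, 0, -28/9, 112/27]
3 nonzero rows, so rank(C) = 3.
C has 4 columns; by rank–nullity, nullity = 4 − 3 = 1.

1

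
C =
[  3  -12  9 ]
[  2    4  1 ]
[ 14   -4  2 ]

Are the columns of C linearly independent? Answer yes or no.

yes

Row reduce C to echelon form.
R2 ← R2 − (2/3)·R1: [0, 12, -5]
R3 ← R3 − (14/3)·R1: [0, 52, -40]
R3 ← R3 − (13/3)·R2: [0, 0, -55/3]
3 pivots among 3 columns.
Every column is a pivot column, so the columns are linearly independent.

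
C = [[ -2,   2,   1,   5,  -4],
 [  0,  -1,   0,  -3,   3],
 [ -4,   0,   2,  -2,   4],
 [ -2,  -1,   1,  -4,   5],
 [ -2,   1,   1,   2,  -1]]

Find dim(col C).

2

Row reduce to echelon form.
R3 ← R3 − (2)·R1: [0, -4, 0, -12, 12]
R4 ← R4 − R1: [0, -3, 0, -9, 9]
R5 ← R5 − R1: [0, -1, 0, -3, 3]
R3 ← R3 − (4)·R2: [0, 0, 0, 0, 0]
R4 ← R4 − (3)·R2: [0, 0, 0, 0, 0]
R5 ← R5 − R2: [0, 0, 0, 0, 0]
Echelon form has 2 nonzero rows, so rank(C) = 2.
The column space has dimension equal to the rank: 2.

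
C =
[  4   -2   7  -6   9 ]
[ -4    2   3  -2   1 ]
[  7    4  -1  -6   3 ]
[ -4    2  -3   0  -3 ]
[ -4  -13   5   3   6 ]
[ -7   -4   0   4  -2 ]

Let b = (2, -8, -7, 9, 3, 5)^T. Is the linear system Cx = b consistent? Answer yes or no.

no

Row reduce the augmented matrix [C | b].
R2 ← R2 + R1: [0, 0, 10, -8, 10, -6]
R3 ← R3 − (7/4)·R1: [0, 15/2, -53/4, 9/2, -51/4, -21/2]
R4 ← R4 + R1: [0, 0, 4, -6, 6, 11]
R5 ← R5 + R1: [0, -15, 12, -3, 15, 5]
R6 ← R6 + (7/4)·R1: [0, -15/2, 49/4, -13/2, 55/4, 17/2]
Swap R2 ↔ R3
R5 ← R5 + (2)·R2: [0, 0, -29/2, 6, -21/2, -16]
R6 ← R6 + R2: [0, 0, -1, -2, 1, -2]
R4 ← R4 − (2/5)·R3: [0, 0, 0, -14/5, 2, 67/5]
R5 ← R5 + (29/20)·R3: [0, 0, 0, -28/5, 4, -247/10]
R6 ← R6 + (1/10)·R3: [0, 0, 0, -14/5, 2, -13/5]
R5 ← R5 − (2)·R4: [0, 0, 0, 0, 0, -103/2]
R6 ← R6 − R4: [0, 0, 0, 0, 0, -16]
R6 ← R6 − (32/103)·R5: [0, 0, 0, 0, 0, 0]
The echelon form has 5 nonzero rows; the last pivot sits in the augmented column, so rank(C) = 4 but rank([C|b]) = 5.
Since the ranks differ, the system is inconsistent.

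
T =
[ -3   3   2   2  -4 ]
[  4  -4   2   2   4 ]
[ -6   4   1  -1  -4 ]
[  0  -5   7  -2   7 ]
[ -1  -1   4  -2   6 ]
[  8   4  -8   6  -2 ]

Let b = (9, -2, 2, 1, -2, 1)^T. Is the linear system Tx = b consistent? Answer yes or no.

Row reduce the augmented matrix [T | b].
R2 ← R2 + (4/3)·R1: [0, 0, 14/3, 14/3, -4/3, 10]
R3 ← R3 − (2)·R1: [0, -2, -3, -5, 4, -16]
R5 ← R5 − (1/3)·R1: [0, -2, 10/3, -8/3, 22/3, -5]
R6 ← R6 + (8/3)·R1: [0, 12, -8/3, 34/3, -38/3, 25]
Swap R2 ↔ R3
R4 ← R4 − (5/2)·R2: [0, 0, 29/2, 21/2, -3, 41]
R5 ← R5 − R2: [0, 0, 19/3, 7/3, 10/3, 11]
R6 ← R6 + (6)·R2: [0, 0, -62/3, -56/3, 34/3, -71]
R4 ← R4 − (87/28)·R3: [0, 0, 0, -4, 8/7, 139/14]
R5 ← R5 − (19/14)·R3: [0, 0, 0, -4, 36/7, -18/7]
R6 ← R6 + (31/7)·R3: [0, 0, 0, 2, 38/7, -187/7]
R5 ← R5 − R4: [0, 0, 0, 0, 4, -25/2]
R6 ← R6 + (1/2)·R4: [0, 0, 0, 0, 6, -87/4]
R6 ← R6 − (3/2)·R5: [0, 0, 0, 0, 0, -3]
The echelon form has 6 nonzero rows; the last pivot sits in the augmented column, so rank(T) = 5 but rank([T|b]) = 6.
Since the ranks differ, the system is inconsistent.

no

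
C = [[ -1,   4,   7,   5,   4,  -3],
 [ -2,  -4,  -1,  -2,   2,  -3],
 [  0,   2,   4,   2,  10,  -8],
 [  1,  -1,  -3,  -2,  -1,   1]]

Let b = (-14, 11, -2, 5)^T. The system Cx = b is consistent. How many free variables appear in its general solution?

3

Row reduce the augmented matrix [C | b].
R2 ← R2 − (2)·R1: [0, -12, -15, -12, -6, 3, 39]
R4 ← R4 + R1: [0, 3, 4, 3, 3, -2, -9]
R3 ← R3 + (1/6)·R2: [0, 0, 3/2, 0, 9, -15/2, 9/2]
R4 ← R4 + (1/4)·R2: [0, 0, 1/4, 0, 3/2, -5/4, 3/4]
R4 ← R4 − (1/6)·R3: [0, 0, 0, 0, 0, 0, 0]
The echelon form has 3 nonzero rows, and every pivot lies in the first 6 columns, so rank(C) = rank([C|b]) = 3.
The system is consistent.
Free variables = (unknowns) − (rank) = 6 − 3 = 3.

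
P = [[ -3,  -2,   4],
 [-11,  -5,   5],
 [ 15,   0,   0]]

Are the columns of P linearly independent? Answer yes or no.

yes

Row reduce P to echelon form.
R2 ← R2 − (11/3)·R1: [0, 7/3, -29/3]
R3 ← R3 + (5)·R1: [0, -10, 20]
R3 ← R3 + (30/7)·R2: [0, 0, -150/7]
3 pivots among 3 columns.
Every column is a pivot column, so the columns are linearly independent.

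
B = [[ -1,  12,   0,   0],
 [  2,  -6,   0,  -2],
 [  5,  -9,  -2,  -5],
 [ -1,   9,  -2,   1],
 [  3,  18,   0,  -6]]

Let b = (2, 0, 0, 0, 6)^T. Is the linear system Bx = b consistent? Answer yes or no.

Row reduce the augmented matrix [B | b].
R2 ← R2 + (2)·R1: [0, 18, 0, -2, 4]
R3 ← R3 + (5)·R1: [0, 51, -2, -5, 10]
R4 ← R4 − R1: [0, -3, -2, 1, -2]
R5 ← R5 + (3)·R1: [0, 54, 0, -6, 12]
R3 ← R3 − (17/6)·R2: [0, 0, -2, 2/3, -4/3]
R4 ← R4 + (1/6)·R2: [0, 0, -2, 2/3, -4/3]
R5 ← R5 − (3)·R2: [0, 0, 0, 0, 0]
R4 ← R4 − R3: [0, 0, 0, 0, 0]
The echelon form has 3 nonzero rows, and every pivot lies in the first 4 columns, so rank(B) = rank([B|b]) = 3.
The system is consistent.

yes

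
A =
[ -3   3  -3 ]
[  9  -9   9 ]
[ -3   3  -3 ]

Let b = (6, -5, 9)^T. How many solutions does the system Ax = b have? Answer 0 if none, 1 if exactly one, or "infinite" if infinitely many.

Row reduce the augmented matrix [A | b].
R2 ← R2 + (3)·R1: [0, 0, 0, 13]
R3 ← R3 − R1: [0, 0, 0, 3]
R3 ← R3 − (3/13)·R2: [0, 0, 0, 0]
The echelon form has 2 nonzero rows; the last pivot sits in the augmented column, so rank(A) = 1 but rank([A|b]) = 2.
Since the ranks differ, the system is inconsistent.
It has no solutions.

0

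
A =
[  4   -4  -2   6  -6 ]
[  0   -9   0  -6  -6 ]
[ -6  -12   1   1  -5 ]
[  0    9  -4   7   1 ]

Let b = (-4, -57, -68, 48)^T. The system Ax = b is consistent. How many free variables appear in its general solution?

1

Row reduce the augmented matrix [A | b].
R3 ← R3 + (3/2)·R1: [0, -18, -2, 10, -14, -74]
R3 ← R3 − (2)·R2: [0, 0, -2, 22, -2, 40]
R4 ← R4 + R2: [0, 0, -4, 1, -5, -9]
R4 ← R4 − (2)·R3: [0, 0, 0, -43, -1, -89]
The echelon form has 4 nonzero rows, and every pivot lies in the first 5 columns, so rank(A) = rank([A|b]) = 4.
The system is consistent.
Free variables = (unknowns) − (rank) = 5 − 4 = 1.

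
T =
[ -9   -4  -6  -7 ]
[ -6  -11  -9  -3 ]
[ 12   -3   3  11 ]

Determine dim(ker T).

Row reduce to echelon form.
R2 ← R2 − (2/3)·R1: [0, -25/3, -5, 5/3]
R3 ← R3 + (4/3)·R1: [0, -25/3, -5, 5/3]
R3 ← R3 − R2: [0, 0, 0, 0]
2 nonzero rows, so rank(T) = 2.
T has 4 columns; by rank–nullity, nullity = 4 − 2 = 2.

2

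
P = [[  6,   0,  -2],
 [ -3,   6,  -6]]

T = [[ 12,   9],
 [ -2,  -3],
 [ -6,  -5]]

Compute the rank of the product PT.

First compute PT:
[[ 84,  64],
 [-12, -15]]
Now row reduce the product.
R2 ← R2 + (1/7)·R1: [0, -41/7]
2 nonzero rows, so rank(PT) = 2.

2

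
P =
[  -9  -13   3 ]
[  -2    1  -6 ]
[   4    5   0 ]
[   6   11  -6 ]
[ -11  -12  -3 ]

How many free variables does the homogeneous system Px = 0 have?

1

Row reduce to echelon form.
R2 ← R2 − (2/9)·R1: [0, 35/9, -20/3]
R3 ← R3 + (4/9)·R1: [0, -7/9, 4/3]
R4 ← R4 + (2/3)·R1: [0, 7/3, -4]
R5 ← R5 − (11/9)·R1: [0, 35/9, -20/3]
R3 ← R3 + (1/5)·R2: [0, 0, 0]
R4 ← R4 − (3/5)·R2: [0, 0, 0]
R5 ← R5 − R2: [0, 0, 0]
2 nonzero rows, so rank(P) = 2.
P has 3 columns; by rank–nullity, nullity = 3 − 2 = 1.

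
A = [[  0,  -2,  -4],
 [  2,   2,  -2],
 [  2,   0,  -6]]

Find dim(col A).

2

Row reduce to echelon form.
Swap R1 ↔ R2
R3 ← R3 − R1: [0, -2, -4]
R3 ← R3 − R2: [0, 0, 0]
Echelon form has 2 nonzero rows, so rank(A) = 2.
The column space has dimension equal to the rank: 2.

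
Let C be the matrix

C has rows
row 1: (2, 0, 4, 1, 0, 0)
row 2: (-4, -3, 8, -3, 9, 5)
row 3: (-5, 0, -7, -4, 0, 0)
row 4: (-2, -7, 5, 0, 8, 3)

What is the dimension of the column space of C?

4

Row reduce to echelon form.
R2 ← R2 + (2)·R1: [0, -3, 16, -1, 9, 5]
R3 ← R3 + (5/2)·R1: [0, 0, 3, -3/2, 0, 0]
R4 ← R4 + R1: [0, -7, 9, 1, 8, 3]
R4 ← R4 − (7/3)·R2: [0, 0, -85/3, 10/3, -13, -26/3]
R4 ← R4 + (85/9)·R3: [0, 0, 0, -65/6, -13, -26/3]
Echelon form has 4 nonzero rows, so rank(C) = 4.
The column space has dimension equal to the rank: 4.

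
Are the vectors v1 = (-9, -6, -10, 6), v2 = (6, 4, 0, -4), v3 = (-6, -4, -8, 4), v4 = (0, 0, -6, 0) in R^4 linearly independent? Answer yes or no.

Form the matrix with these vectors as rows and row reduce.
R2 ← R2 + (2/3)·R1: [0, 0, -20/3, 0]
R3 ← R3 − (2/3)·R1: [0, 0, -4/3, 0]
R3 ← R3 − (1/5)·R2: [0, 0, 0, 0]
R4 ← R4 − (9/10)·R2: [0, 0, 0, 0]
2 nonzero rows, so the 4 vectors span a space of dimension 2.
Since 2 < 4, the vectors are linearly dependent.

no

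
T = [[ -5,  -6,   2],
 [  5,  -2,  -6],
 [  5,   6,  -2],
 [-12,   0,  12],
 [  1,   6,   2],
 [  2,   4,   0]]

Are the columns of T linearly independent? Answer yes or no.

no

Row reduce T to echelon form.
R2 ← R2 + R1: [0, -8, -4]
R3 ← R3 + R1: [0, 0, 0]
R4 ← R4 − (12/5)·R1: [0, 72/5, 36/5]
R5 ← R5 + (1/5)·R1: [0, 24/5, 12/5]
R6 ← R6 + (2/5)·R1: [0, 8/5, 4/5]
R4 ← R4 + (9/5)·R2: [0, 0, 0]
R5 ← R5 + (3/5)·R2: [0, 0, 0]
R6 ← R6 + (1/5)·R2: [0, 0, 0]
2 pivots among 3 columns.
Only 2 < 3 pivot columns, so the columns are linearly dependent.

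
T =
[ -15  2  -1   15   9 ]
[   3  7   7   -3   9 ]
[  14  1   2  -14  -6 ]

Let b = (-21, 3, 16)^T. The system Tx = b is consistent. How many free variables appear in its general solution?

Row reduce the augmented matrix [T | b].
R2 ← R2 + (1/5)·R1: [0, 37/5, 34/5, 0, 54/5, -6/5]
R3 ← R3 + (14/15)·R1: [0, 43/15, 16/15, 0, 12/5, -18/5]
R3 ← R3 − (43/111)·R2: [0, 0, -58/37, 0, -66/37, -116/37]
The echelon form has 3 nonzero rows, and every pivot lies in the first 5 columns, so rank(T) = rank([T|b]) = 3.
The system is consistent.
Free variables = (unknowns) − (rank) = 5 − 3 = 2.

2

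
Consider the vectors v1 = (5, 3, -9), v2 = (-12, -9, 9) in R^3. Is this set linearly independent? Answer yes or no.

yes

Form the matrix with these vectors as rows and row reduce.
R2 ← R2 + (12/5)·R1: [0, -9/5, -63/5]
2 nonzero rows, so the 2 vectors span a space of dimension 2.
Since 2 = 2, the vectors are linearly independent.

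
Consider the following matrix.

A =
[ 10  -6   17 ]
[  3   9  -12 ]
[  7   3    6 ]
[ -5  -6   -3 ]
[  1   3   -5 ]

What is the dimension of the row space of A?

Row reduce to echelon form.
R2 ← R2 − (3/10)·R1: [0, 54/5, -171/10]
R3 ← R3 − (7/10)·R1: [0, 36/5, -59/10]
R4 ← R4 + (1/2)·R1: [0, -9, 11/2]
R5 ← R5 − (1/10)·R1: [0, 18/5, -67/10]
R3 ← R3 − (2/3)·R2: [0, 0, 11/2]
R4 ← R4 + (5/6)·R2: [0, 0, -35/4]
R5 ← R5 − (1/3)·R2: [0, 0, -1]
R4 ← R4 + (35/22)·R3: [0, 0, 0]
R5 ← R5 + (2/11)·R3: [0, 0, 0]
Echelon form has 3 nonzero rows, so rank(A) = 3.
The row space has dimension equal to the rank: 3.

3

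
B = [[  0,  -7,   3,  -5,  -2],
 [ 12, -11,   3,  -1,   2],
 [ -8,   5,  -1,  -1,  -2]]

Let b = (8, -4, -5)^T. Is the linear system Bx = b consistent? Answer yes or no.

Row reduce the augmented matrix [B | b].
Swap R1 ↔ R2
R3 ← R3 + (2/3)·R1: [0, -7/3, 1, -5/3, -2/3, -23/3]
R3 ← R3 − (1/3)·R2: [0, 0, 0, 0, 0, -31/3]
The echelon form has 3 nonzero rows; the last pivot sits in the augmented column, so rank(B) = 2 but rank([B|b]) = 3.
Since the ranks differ, the system is inconsistent.

no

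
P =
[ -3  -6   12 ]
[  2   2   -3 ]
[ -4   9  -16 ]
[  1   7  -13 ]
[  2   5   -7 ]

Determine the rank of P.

3

Row reduce to echelon form.
R2 ← R2 + (2/3)·R1: [0, -2, 5]
R3 ← R3 − (4/3)·R1: [0, 17, -32]
R4 ← R4 + (1/3)·R1: [0, 5, -9]
R5 ← R5 + (2/3)·R1: [0, 1, 1]
R3 ← R3 + (17/2)·R2: [0, 0, 21/2]
R4 ← R4 + (5/2)·R2: [0, 0, 7/2]
R5 ← R5 + (1/2)·R2: [0, 0, 7/2]
R4 ← R4 − (1/3)·R3: [0, 0, 0]
R5 ← R5 − (1/3)·R3: [0, 0, 0]
Echelon form has 3 nonzero rows, so rank(P) = 3.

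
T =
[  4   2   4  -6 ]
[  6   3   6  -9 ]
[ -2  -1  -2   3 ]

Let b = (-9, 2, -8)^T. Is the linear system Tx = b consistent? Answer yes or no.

Row reduce the augmented matrix [T | b].
R2 ← R2 − (3/2)·R1: [0, 0, 0, 0, 31/2]
R3 ← R3 + (1/2)·R1: [0, 0, 0, 0, -25/2]
R3 ← R3 + (25/31)·R2: [0, 0, 0, 0, 0]
The echelon form has 2 nonzero rows; the last pivot sits in the augmented column, so rank(T) = 1 but rank([T|b]) = 2.
Since the ranks differ, the system is inconsistent.

no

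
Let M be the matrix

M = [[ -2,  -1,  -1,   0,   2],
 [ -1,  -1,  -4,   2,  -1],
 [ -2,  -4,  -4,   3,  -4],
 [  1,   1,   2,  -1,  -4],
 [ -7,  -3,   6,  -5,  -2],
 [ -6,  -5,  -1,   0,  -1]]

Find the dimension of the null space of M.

1

Row reduce to echelon form.
R2 ← R2 − (1/2)·R1: [0, -1/2, -7/2, 2, -2]
R3 ← R3 − R1: [0, -3, -3, 3, -6]
R4 ← R4 + (1/2)·R1: [0, 1/2, 3/2, -1, -3]
R5 ← R5 − (7/2)·R1: [0, 1/2, 19/2, -5, -9]
R6 ← R6 − (3)·R1: [0, -2, 2, 0, -7]
R3 ← R3 − (6)·R2: [0, 0, 18, -9, 6]
R4 ← R4 + R2: [0, 0, -2, 1, -5]
R5 ← R5 + R2: [0, 0, 6, -3, -11]
R6 ← R6 − (4)·R2: [0, 0, 16, -8, 1]
R4 ← R4 + (1/9)·R3: [0, 0, 0, 0, -13/3]
R5 ← R5 − (1/3)·R3: [0, 0, 0, 0, -13]
R6 ← R6 − (8/9)·R3: [0, 0, 0, 0, -13/3]
R5 ← R5 − (3)·R4: [0, 0, 0, 0, 0]
R6 ← R6 − R4: [0, 0, 0, 0, 0]
4 nonzero rows, so rank(M) = 4.
M has 5 columns; by rank–nullity, nullity = 5 − 4 = 1.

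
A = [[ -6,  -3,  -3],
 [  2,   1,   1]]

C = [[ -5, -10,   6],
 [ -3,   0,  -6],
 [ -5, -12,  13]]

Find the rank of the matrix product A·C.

1

First compute AC:
[[ 54,  96, -57],
 [-18, -32,  19]]
Now row reduce the product.
R2 ← R2 + (1/3)·R1: [0, 0, 0]
1 nonzero row, so rank(AC) = 1.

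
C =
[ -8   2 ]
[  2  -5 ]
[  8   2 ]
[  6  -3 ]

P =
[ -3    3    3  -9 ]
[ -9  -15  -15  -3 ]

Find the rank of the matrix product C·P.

First compute CP:
[[  6, -54, -54,  66],
 [ 39,  81,  81,  -3],
 [-42,  -6,  -6, -78],
 [  9,  63,  63, -45]]
Now row reduce the product.
R2 ← R2 − (13/2)·R1: [0, 432, 432, -432]
R3 ← R3 + (7)·R1: [0, -384, -384, 384]
R4 ← R4 − (3/2)·R1: [0, 144, 144, -144]
R3 ← R3 + (8/9)·R2: [0, 0, 0, 0]
R4 ← R4 − (1/3)·R2: [0, 0, 0, 0]
2 nonzero rows, so rank(CP) = 2.

2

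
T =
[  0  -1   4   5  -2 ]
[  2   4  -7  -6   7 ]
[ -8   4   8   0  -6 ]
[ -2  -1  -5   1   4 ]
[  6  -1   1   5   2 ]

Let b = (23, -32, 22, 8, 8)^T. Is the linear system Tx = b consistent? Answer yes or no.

yes

Row reduce the augmented matrix [T | b].
Swap R1 ↔ R2
R3 ← R3 + (4)·R1: [0, 20, -20, -24, 22, -106]
R4 ← R4 + R1: [0, 3, -12, -5, 11, -24]
R5 ← R5 − (3)·R1: [0, -13, 22, 23, -19, 104]
R3 ← R3 + (20)·R2: [0, 0, 60, 76, -18, 354]
R4 ← R4 + (3)·R2: [0, 0, 0, 10, 5, 45]
R5 ← R5 − (13)·R2: [0, 0, -30, -42, 7, -195]
R5 ← R5 + (1/2)·R3: [0, 0, 0, -4, -2, -18]
R5 ← R5 + (2/5)·R4: [0, 0, 0, 0, 0, 0]
The echelon form has 4 nonzero rows, and every pivot lies in the first 5 columns, so rank(T) = rank([T|b]) = 4.
The system is consistent.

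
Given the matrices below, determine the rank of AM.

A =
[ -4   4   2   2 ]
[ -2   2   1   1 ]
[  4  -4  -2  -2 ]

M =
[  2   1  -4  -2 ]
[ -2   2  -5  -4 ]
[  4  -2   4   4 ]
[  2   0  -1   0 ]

1

First compute AM:
[[ -4,   0,   2,   0],
 [ -2,   0,   1,   0],
 [  4,   0,  -2,   0]]
Now row reduce the product.
R2 ← R2 − (1/2)·R1: [0, 0, 0, 0]
R3 ← R3 + R1: [0, 0, 0, 0]
1 nonzero row, so rank(AM) = 1.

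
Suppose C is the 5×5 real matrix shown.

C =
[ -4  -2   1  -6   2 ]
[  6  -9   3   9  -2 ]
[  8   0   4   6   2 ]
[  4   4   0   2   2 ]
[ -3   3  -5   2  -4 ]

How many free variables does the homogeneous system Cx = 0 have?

Row reduce to echelon form.
R2 ← R2 + (3/2)·R1: [0, -12, 9/2, 0, 1]
R3 ← R3 + (2)·R1: [0, -4, 6, -6, 6]
R4 ← R4 + R1: [0, 2, 1, -4, 4]
R5 ← R5 − (3/4)·R1: [0, 9/2, -23/4, 13/2, -11/2]
R3 ← R3 − (1/3)·R2: [0, 0, 9/2, -6, 17/3]
R4 ← R4 + (1/6)·R2: [0, 0, 7/4, -4, 25/6]
R5 ← R5 + (3/8)·R2: [0, 0, -65/16, 13/2, -41/8]
R4 ← R4 − (7/18)·R3: [0, 0, 0, -5/3, 53/27]
R5 ← R5 + (65/72)·R3: [0, 0, 0, 13/12, -1/108]
R5 ← R5 + (13/20)·R4: [0, 0, 0, 0, 19/15]
5 nonzero rows, so rank(C) = 5.
C has 5 columns; by rank–nullity, nullity = 5 − 5 = 0.

0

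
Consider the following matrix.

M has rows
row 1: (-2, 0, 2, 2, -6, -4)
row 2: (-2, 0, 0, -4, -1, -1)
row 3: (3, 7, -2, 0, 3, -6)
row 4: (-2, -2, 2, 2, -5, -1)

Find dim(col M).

Row reduce to echelon form.
R2 ← R2 − R1: [0, 0, -2, -6, 5, 3]
R3 ← R3 + (3/2)·R1: [0, 7, 1, 3, -6, -12]
R4 ← R4 − R1: [0, -2, 0, 0, 1, 3]
Swap R2 ↔ R3
R4 ← R4 + (2/7)·R2: [0, 0, 2/7, 6/7, -5/7, -3/7]
R4 ← R4 + (1/7)·R3: [0, 0, 0, 0, 0, 0]
Echelon form has 3 nonzero rows, so rank(M) = 3.
The column space has dimension equal to the rank: 3.

3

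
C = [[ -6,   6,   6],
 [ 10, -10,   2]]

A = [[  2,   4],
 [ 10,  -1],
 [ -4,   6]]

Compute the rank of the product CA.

First compute CA:
[[ 24,   6],
 [-88,  62]]
Now row reduce the product.
R2 ← R2 + (11/3)·R1: [0, 84]
2 nonzero rows, so rank(CA) = 2.

2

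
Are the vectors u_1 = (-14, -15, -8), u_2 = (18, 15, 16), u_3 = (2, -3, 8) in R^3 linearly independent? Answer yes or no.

no

Form the matrix with these vectors as rows and row reduce.
R2 ← R2 + (9/7)·R1: [0, -30/7, 40/7]
R3 ← R3 + (1/7)·R1: [0, -36/7, 48/7]
R3 ← R3 − (6/5)·R2: [0, 0, 0]
2 nonzero rows, so the 3 vectors span a space of dimension 2.
Since 2 < 3, the vectors are linearly dependent.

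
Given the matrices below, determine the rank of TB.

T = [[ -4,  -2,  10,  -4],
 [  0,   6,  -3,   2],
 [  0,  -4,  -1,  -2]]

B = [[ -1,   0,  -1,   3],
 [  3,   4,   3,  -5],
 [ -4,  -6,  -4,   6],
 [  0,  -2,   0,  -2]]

2

First compute TB:
[[-42, -60, -42,  66],
 [ 30,  38,  30, -52],
 [ -8,  -6,  -8,  18]]
Now row reduce the product.
R2 ← R2 + (5/7)·R1: [0, -34/7, 0, -34/7]
R3 ← R3 − (4/21)·R1: [0, 38/7, 0, 38/7]
R3 ← R3 + (19/17)·R2: [0, 0, 0, 0]
2 nonzero rows, so rank(TB) = 2.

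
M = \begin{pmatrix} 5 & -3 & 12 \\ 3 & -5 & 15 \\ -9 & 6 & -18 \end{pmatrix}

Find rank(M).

Row reduce to echelon form.
R2 ← R2 − (3/5)·R1: [0, -16/5, 39/5]
R3 ← R3 + (9/5)·R1: [0, 3/5, 18/5]
R3 ← R3 + (3/16)·R2: [0, 0, 81/16]
Echelon form has 3 nonzero rows, so rank(M) = 3.

3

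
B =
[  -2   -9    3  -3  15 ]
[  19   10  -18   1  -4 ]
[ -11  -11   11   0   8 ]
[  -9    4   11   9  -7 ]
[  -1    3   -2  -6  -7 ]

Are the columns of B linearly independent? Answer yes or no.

Row reduce B to echelon form.
R2 ← R2 + (19/2)·R1: [0, -151/2, 21/2, -55/2, 277/2]
R3 ← R3 − (11/2)·R1: [0, 77/2, -11/2, 33/2, -149/2]
R4 ← R4 − (9/2)·R1: [0, 89/2, -5/2, 45/2, -149/2]
R5 ← R5 − (1/2)·R1: [0, 15/2, -7/2, -9/2, -29/2]
R3 ← R3 + (77/151)·R2: [0, 0, -22/151, 374/151, -585/151]
R4 ← R4 + (89/151)·R2: [0, 0, 557/151, 950/151, 1077/151]
R5 ← R5 + (15/151)·R2: [0, 0, -371/151, -1092/151, -112/151]
R4 ← R4 + (557/22)·R3: [0, 0, 0, 69, -2001/22]
R5 ← R5 − (371/22)·R3: [0, 0, 0, -49, 1421/22]
R5 ← R5 + (49/69)·R4: [0, 0, 0, 0, 0]
4 pivots among 5 columns.
Only 4 < 5 pivot columns, so the columns are linearly dependent.

no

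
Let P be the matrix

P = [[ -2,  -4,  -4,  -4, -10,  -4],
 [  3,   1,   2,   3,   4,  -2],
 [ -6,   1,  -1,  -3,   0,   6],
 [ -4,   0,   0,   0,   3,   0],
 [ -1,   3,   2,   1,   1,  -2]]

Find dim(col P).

4

Row reduce to echelon form.
R2 ← R2 + (3/2)·R1: [0, -5, -4, -3, -11, -8]
R3 ← R3 − (3)·R1: [0, 13, 11, 9, 30, 18]
R4 ← R4 − (2)·R1: [0, 8, 8, 8, 23, 8]
R5 ← R5 − (1/2)·R1: [0, 5, 4, 3, 6, 0]
R3 ← R3 + (13/5)·R2: [0, 0, 3/5, 6/5, 7/5, -14/5]
R4 ← R4 + (8/5)·R2: [0, 0, 8/5, 16/5, 27/5, -24/5]
R5 ← R5 + R2: [0, 0, 0, 0, -5, -8]
R4 ← R4 − (8/3)·R3: [0, 0, 0, 0, 5/3, 8/3]
R5 ← R5 + (3)·R4: [0, 0, 0, 0, 0, 0]
Echelon form has 4 nonzero rows, so rank(P) = 4.
The column space has dimension equal to the rank: 4.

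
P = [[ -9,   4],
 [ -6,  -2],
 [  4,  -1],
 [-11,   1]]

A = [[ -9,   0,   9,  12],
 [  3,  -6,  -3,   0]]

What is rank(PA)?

First compute PA:
[[ 93, -24, -93, -108],
 [ 48,  12, -48, -72],
 [-39,   6,  39,  48],
 [102,  -6, -102, -132]]
Now row reduce the product.
R2 ← R2 − (16/31)·R1: [0, 756/31, 0, -504/31]
R3 ← R3 + (13/31)·R1: [0, -126/31, 0, 84/31]
R4 ← R4 − (34/31)·R1: [0, 630/31, 0, -420/31]
R3 ← R3 + (1/6)·R2: [0, 0, 0, 0]
R4 ← R4 − (5/6)·R2: [0, 0, 0, 0]
2 nonzero rows, so rank(PA) = 2.

2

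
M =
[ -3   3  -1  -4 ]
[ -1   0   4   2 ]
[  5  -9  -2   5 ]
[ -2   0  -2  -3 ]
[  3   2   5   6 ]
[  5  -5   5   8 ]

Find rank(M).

Row reduce to echelon form.
R2 ← R2 − (1/3)·R1: [0, -1, 13/3, 10/3]
R3 ← R3 + (5/3)·R1: [0, -4, -11/3, -5/3]
R4 ← R4 − (2/3)·R1: [0, -2, -4/3, -1/3]
R5 ← R5 + R1: [0, 5, 4, 2]
R6 ← R6 + (5/3)·R1: [0, 0, 10/3, 4/3]
R3 ← R3 − (4)·R2: [0, 0, -21, -15]
R4 ← R4 − (2)·R2: [0, 0, -10, -7]
R5 ← R5 + (5)·R2: [0, 0, 77/3, 56/3]
R4 ← R4 − (10/21)·R3: [0, 0, 0, 1/7]
R5 ← R5 + (11/9)·R3: [0, 0, 0, 1/3]
R6 ← R6 + (10/63)·R3: [0, 0, 0, -22/21]
R5 ← R5 − (7/3)·R4: [0, 0, 0, 0]
R6 ← R6 + (22/3)·R4: [0, 0, 0, 0]
Echelon form has 4 nonzero rows, so rank(M) = 4.

4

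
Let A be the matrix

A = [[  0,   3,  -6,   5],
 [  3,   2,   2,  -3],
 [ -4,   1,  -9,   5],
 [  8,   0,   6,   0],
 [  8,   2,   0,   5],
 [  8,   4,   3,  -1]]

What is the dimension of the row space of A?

4

Row reduce to echelon form.
Swap R1 ↔ R2
R3 ← R3 + (4/3)·R1: [0, 11/3, -19/3, 1]
R4 ← R4 − (8/3)·R1: [0, -16/3, 2/3, 8]
R5 ← R5 − (8/3)·R1: [0, -10/3, -16/3, 13]
R6 ← R6 − (8/3)·R1: [0, -4/3, -7/3, 7]
R3 ← R3 − (11/9)·R2: [0, 0, 1, -46/9]
R4 ← R4 + (16/9)·R2: [0, 0, -10, 152/9]
R5 ← R5 + (10/9)·R2: [0, 0, -12, 167/9]
R6 ← R6 + (4/9)·R2: [0, 0, -5, 83/9]
R4 ← R4 + (10)·R3: [0, 0, 0, -308/9]
R5 ← R5 + (12)·R3: [0, 0, 0, -385/9]
R6 ← R6 + (5)·R3: [0, 0, 0, -49/3]
R5 ← R5 − (5/4)·R4: [0, 0, 0, 0]
R6 ← R6 − (21/44)·R4: [0, 0, 0, 0]
Echelon form has 4 nonzero rows, so rank(A) = 4.
The row space has dimension equal to the rank: 4.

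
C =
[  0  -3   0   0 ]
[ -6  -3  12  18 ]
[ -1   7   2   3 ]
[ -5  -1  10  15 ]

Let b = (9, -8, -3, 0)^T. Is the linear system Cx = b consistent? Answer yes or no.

no

Row reduce the augmented matrix [C | b].
Swap R1 ↔ R2
R3 ← R3 − (1/6)·R1: [0, 15/2, 0, 0, -5/3]
R4 ← R4 − (5/6)·R1: [0, 3/2, 0, 0, 20/3]
R3 ← R3 + (5/2)·R2: [0, 0, 0, 0, 125/6]
R4 ← R4 + (1/2)·R2: [0, 0, 0, 0, 67/6]
R4 ← R4 − (67/125)·R3: [0, 0, 0, 0, 0]
The echelon form has 3 nonzero rows; the last pivot sits in the augmented column, so rank(C) = 2 but rank([C|b]) = 3.
Since the ranks differ, the system is inconsistent.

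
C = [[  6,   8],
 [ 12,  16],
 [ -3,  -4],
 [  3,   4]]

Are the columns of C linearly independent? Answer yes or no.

no

Row reduce C to echelon form.
R2 ← R2 − (2)·R1: [0, 0]
R3 ← R3 + (1/2)·R1: [0, 0]
R4 ← R4 − (1/2)·R1: [0, 0]
1 pivot among 2 columns.
Only 1 < 2 pivot columns, so the columns are linearly dependent.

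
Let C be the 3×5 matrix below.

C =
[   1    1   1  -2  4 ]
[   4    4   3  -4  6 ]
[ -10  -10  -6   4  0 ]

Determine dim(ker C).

3

Row reduce to echelon form.
R2 ← R2 − (4)·R1: [0, 0, -1, 4, -10]
R3 ← R3 + (10)·R1: [0, 0, 4, -16, 40]
R3 ← R3 + (4)·R2: [0, 0, 0, 0, 0]
2 nonzero rows, so rank(C) = 2.
C has 5 columns; by rank–nullity, nullity = 5 − 2 = 3.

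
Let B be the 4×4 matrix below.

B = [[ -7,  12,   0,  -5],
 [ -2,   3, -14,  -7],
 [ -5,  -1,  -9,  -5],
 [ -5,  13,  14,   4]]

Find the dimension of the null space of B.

0

Row reduce to echelon form.
R2 ← R2 − (2/7)·R1: [0, -3/7, -14, -39/7]
R3 ← R3 − (5/7)·R1: [0, -67/7, -9, -10/7]
R4 ← R4 − (5/7)·R1: [0, 31/7, 14, 53/7]
R3 ← R3 − (67/3)·R2: [0, 0, 911/3, 123]
R4 ← R4 + (31/3)·R2: [0, 0, -392/3, -50]
R4 ← R4 + (392/911)·R3: [0, 0, 0, 2666/911]
4 nonzero rows, so rank(B) = 4.
B has 4 columns; by rank–nullity, nullity = 4 − 4 = 0.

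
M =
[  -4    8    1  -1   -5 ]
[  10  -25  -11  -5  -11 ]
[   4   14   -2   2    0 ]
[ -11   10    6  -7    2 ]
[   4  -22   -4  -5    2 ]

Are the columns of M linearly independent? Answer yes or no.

Row reduce M to echelon form.
R2 ← R2 + (5/2)·R1: [0, -5, -17/2, -15/2, -47/2]
R3 ← R3 + R1: [0, 22, -1, 1, -5]
R4 ← R4 − (11/4)·R1: [0, -12, 13/4, -17/4, 63/4]
R5 ← R5 + R1: [0, -14, -3, -6, -3]
R3 ← R3 + (22/5)·R2: [0, 0, -192/5, -32, -542/5]
R4 ← R4 − (12/5)·R2: [0, 0, 473/20, 55/4, 1443/20]
R5 ← R5 − (14/5)·R2: [0, 0, 104/5, 15, 314/5]
R4 ← R4 + (473/768)·R3: [0, 0, 0, -143/24, 2069/384]
R5 ← R5 + (13/24)·R3: [0, 0, 0, -7/3, 49/12]
R5 ← R5 − (56/143)·R4: [0, 0, 0, 0, 4515/2288]
5 pivots among 5 columns.
Every column is a pivot column, so the columns are linearly independent.

yes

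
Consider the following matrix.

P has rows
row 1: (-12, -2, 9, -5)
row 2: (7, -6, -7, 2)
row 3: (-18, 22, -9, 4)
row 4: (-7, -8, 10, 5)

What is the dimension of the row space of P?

4

Row reduce to echelon form.
R2 ← R2 + (7/12)·R1: [0, -43/6, -7/4, -11/12]
R3 ← R3 − (3/2)·R1: [0, 25, -45/2, 23/2]
R4 ← R4 − (7/12)·R1: [0, -41/6, 19/4, 95/12]
R3 ← R3 + (150/43)·R2: [0, 0, -1230/43, 357/43]
R4 ← R4 − (41/43)·R2: [0, 0, 276/43, 378/43]
R4 ← R4 + (46/205)·R3: [0, 0, 0, 2184/205]
Echelon form has 4 nonzero rows, so rank(P) = 4.
The row space has dimension equal to the rank: 4.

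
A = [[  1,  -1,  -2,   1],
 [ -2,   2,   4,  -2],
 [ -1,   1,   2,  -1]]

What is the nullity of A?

3

Row reduce to echelon form.
R2 ← R2 + (2)·R1: [0, 0, 0, 0]
R3 ← R3 + R1: [0, 0, 0, 0]
1 nonzero row, so rank(A) = 1.
A has 4 columns; by rank–nullity, nullity = 4 − 1 = 3.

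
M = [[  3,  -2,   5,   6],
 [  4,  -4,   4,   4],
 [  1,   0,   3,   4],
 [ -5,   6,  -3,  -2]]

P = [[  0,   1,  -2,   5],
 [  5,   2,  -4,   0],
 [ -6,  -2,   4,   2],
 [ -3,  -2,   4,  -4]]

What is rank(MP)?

2

First compute MP:
[[-58, -23,  46,   1],
 [-56, -20,  40,  12],
 [-30, -13,  26,  -5],
 [ 54,  17, -34, -23]]
Now row reduce the product.
R2 ← R2 − (28/29)·R1: [0, 64/29, -128/29, 320/29]
R3 ← R3 − (15/29)·R1: [0, -32/29, 64/29, -160/29]
R4 ← R4 + (27/29)·R1: [0, -128/29, 256/29, -640/29]
R3 ← R3 + (1/2)·R2: [0, 0, 0, 0]
R4 ← R4 + (2)·R2: [0, 0, 0, 0]
2 nonzero rows, so rank(MP) = 2.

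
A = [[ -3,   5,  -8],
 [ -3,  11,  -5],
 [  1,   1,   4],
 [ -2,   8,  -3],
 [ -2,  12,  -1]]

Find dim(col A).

Row reduce to echelon form.
R2 ← R2 − R1: [0, 6, 3]
R3 ← R3 + (1/3)·R1: [0, 8/3, 4/3]
R4 ← R4 − (2/3)·R1: [0, 14/3, 7/3]
R5 ← R5 − (2/3)·R1: [0, 26/3, 13/3]
R3 ← R3 − (4/9)·R2: [0, 0, 0]
R4 ← R4 − (7/9)·R2: [0, 0, 0]
R5 ← R5 − (13/9)·R2: [0, 0, 0]
Echelon form has 2 nonzero rows, so rank(A) = 2.
The column space has dimension equal to the rank: 2.

2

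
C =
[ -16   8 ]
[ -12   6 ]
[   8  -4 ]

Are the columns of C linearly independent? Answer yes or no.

Row reduce C to echelon form.
R2 ← R2 − (3/4)·R1: [0, 0]
R3 ← R3 + (1/2)·R1: [0, 0]
1 pivot among 2 columns.
Only 1 < 2 pivot columns, so the columns are linearly dependent.

no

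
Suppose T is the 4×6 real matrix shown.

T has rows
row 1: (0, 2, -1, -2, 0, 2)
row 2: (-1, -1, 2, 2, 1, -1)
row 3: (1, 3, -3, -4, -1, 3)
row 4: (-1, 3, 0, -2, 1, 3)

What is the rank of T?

Row reduce to echelon form.
Swap R1 ↔ R2
R3 ← R3 + R1: [0, 2, -1, -2, 0, 2]
R4 ← R4 − R1: [0, 4, -2, -4, 0, 4]
R3 ← R3 − R2: [0, 0, 0, 0, 0, 0]
R4 ← R4 − (2)·R2: [0, 0, 0, 0, 0, 0]
Echelon form has 2 nonzero rows, so rank(T) = 2.

2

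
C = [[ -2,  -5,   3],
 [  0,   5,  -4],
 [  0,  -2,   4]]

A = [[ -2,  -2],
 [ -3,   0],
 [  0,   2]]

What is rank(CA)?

2

First compute CA:
[[ 19,  10],
 [-15,  -8],
 [  6,   8]]
Now row reduce the product.
R2 ← R2 + (15/19)·R1: [0, -2/19]
R3 ← R3 − (6/19)·R1: [0, 92/19]
R3 ← R3 + (46)·R2: [0, 0]
2 nonzero rows, so rank(CA) = 2.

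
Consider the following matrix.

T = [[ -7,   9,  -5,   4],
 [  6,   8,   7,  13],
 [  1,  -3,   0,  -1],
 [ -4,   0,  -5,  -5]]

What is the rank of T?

Row reduce to echelon form.
R2 ← R2 + (6/7)·R1: [0, 110/7, 19/7, 115/7]
R3 ← R3 + (1/7)·R1: [0, -12/7, -5/7, -3/7]
R4 ← R4 − (4/7)·R1: [0, -36/7, -15/7, -51/7]
R3 ← R3 + (6/55)·R2: [0, 0, -23/55, 15/11]
R4 ← R4 + (18/55)·R2: [0, 0, -69/55, -21/11]
R4 ← R4 − (3)·R3: [0, 0, 0, -6]
Echelon form has 4 nonzero rows, so rank(T) = 4.

4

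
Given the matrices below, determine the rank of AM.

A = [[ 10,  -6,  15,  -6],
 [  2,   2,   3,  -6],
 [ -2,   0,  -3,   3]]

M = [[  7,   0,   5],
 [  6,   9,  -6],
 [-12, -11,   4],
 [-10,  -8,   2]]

2

First compute AM:
[[-86, -171, 134],
 [ 50,  33,  -2],
 [ -8,   9, -16]]
Now row reduce the product.
R2 ← R2 + (25/43)·R1: [0, -2856/43, 3264/43]
R3 ← R3 − (4/43)·R1: [0, 1071/43, -1224/43]
R3 ← R3 + (3/8)·R2: [0, 0, 0]
2 nonzero rows, so rank(AM) = 2.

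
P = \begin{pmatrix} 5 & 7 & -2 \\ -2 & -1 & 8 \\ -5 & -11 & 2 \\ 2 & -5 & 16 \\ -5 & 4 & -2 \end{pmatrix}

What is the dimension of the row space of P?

Row reduce to echelon form.
R2 ← R2 + (2/5)·R1: [0, 9/5, 36/5]
R3 ← R3 + R1: [0, -4, 0]
R4 ← R4 − (2/5)·R1: [0, -39/5, 84/5]
R5 ← R5 + R1: [0, 11, -4]
R3 ← R3 + (20/9)·R2: [0, 0, 16]
R4 ← R4 + (13/3)·R2: [0, 0, 48]
R5 ← R5 − (55/9)·R2: [0, 0, -48]
R4 ← R4 − (3)·R3: [0, 0, 0]
R5 ← R5 + (3)·R3: [0, 0, 0]
Echelon form has 3 nonzero rows, so rank(P) = 3.
The row space has dimension equal to the rank: 3.

3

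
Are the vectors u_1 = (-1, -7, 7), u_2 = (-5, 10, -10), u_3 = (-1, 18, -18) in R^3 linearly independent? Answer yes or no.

Form the matrix with these vectors as rows and row reduce.
R2 ← R2 − (5)·R1: [0, 45, -45]
R3 ← R3 − R1: [0, 25, -25]
R3 ← R3 − (5/9)·R2: [0, 0, 0]
2 nonzero rows, so the 3 vectors span a space of dimension 2.
Since 2 < 3, the vectors are linearly dependent.

no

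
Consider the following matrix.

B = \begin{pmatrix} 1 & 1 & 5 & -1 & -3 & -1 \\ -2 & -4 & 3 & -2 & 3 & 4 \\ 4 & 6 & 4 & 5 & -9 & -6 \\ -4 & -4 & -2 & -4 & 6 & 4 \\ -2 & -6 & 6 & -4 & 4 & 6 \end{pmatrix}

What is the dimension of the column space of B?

Row reduce to echelon form.
R2 ← R2 + (2)·R1: [0, -2, 13, -4, -3, 2]
R3 ← R3 − (4)·R1: [0, 2, -16, 9, 3, -2]
R4 ← R4 + (4)·R1: [0, 0, 18, -8, -6, 0]
R5 ← R5 + (2)·R1: [0, -4, 16, -6, -2, 4]
R3 ← R3 + R2: [0, 0, -3, 5, 0, 0]
R5 ← R5 − (2)·R2: [0, 0, -10, 2, 4, 0]
R4 ← R4 + (6)·R3: [0, 0, 0, 22, -6, 0]
R5 ← R5 − (10/3)·R3: [0, 0, 0, -44/3, 4, 0]
R5 ← R5 + (2/3)·R4: [0, 0, 0, 0, 0, 0]
Echelon form has 4 nonzero rows, so rank(B) = 4.
The column space has dimension equal to the rank: 4.

4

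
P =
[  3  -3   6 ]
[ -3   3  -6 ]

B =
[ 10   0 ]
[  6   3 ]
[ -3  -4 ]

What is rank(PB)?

1

First compute PB:
[[ -6, -33],
 [  6,  33]]
Now row reduce the product.
R2 ← R2 + R1: [0, 0]
1 nonzero row, so rank(PB) = 1.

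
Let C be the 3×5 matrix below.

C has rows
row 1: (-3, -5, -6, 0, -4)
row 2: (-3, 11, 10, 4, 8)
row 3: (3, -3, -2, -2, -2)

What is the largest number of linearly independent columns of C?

Row reduce to echelon form.
R2 ← R2 − R1: [0, 16, 16, 4, 12]
R3 ← R3 + R1: [0, -8, -8, -2, -6]
R3 ← R3 + (1/2)·R2: [0, 0, 0, 0, 0]
Echelon form has 2 nonzero rows, so rank(C) = 2.
The rank gives the maximum number of linearly independent columns: 2.

2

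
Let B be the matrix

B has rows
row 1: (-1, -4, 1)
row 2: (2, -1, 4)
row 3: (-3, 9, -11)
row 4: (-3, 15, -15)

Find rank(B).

Row reduce to echelon form.
R2 ← R2 + (2)·R1: [0, -9, 6]
R3 ← R3 − (3)·R1: [0, 21, -14]
R4 ← R4 − (3)·R1: [0, 27, -18]
R3 ← R3 + (7/3)·R2: [0, 0, 0]
R4 ← R4 + (3)·R2: [0, 0, 0]
Echelon form has 2 nonzero rows, so rank(B) = 2.

2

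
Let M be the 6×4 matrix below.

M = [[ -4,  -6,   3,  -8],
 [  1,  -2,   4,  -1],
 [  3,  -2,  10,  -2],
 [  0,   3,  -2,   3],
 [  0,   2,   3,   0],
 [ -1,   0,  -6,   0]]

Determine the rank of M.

4

Row reduce to echelon form.
R2 ← R2 + (1/4)·R1: [0, -7/2, 19/4, -3]
R3 ← R3 + (3/4)·R1: [0, -13/2, 49/4, -8]
R6 ← R6 − (1/4)·R1: [0, 3/2, -27/4, 2]
R3 ← R3 − (13/7)·R2: [0, 0, 24/7, -17/7]
R4 ← R4 + (6/7)·R2: [0, 0, 29/14, 3/7]
R5 ← R5 + (4/7)·R2: [0, 0, 40/7, -12/7]
R6 ← R6 + (3/7)·R2: [0, 0, -33/7, 5/7]
R4 ← R4 − (29/48)·R3: [0, 0, 0, 91/48]
R5 ← R5 − (5/3)·R3: [0, 0, 0, 7/3]
R6 ← R6 + (11/8)·R3: [0, 0, 0, -21/8]
R5 ← R5 − (16/13)·R4: [0, 0, 0, 0]
R6 ← R6 + (18/13)·R4: [0, 0, 0, 0]
Echelon form has 4 nonzero rows, so rank(M) = 4.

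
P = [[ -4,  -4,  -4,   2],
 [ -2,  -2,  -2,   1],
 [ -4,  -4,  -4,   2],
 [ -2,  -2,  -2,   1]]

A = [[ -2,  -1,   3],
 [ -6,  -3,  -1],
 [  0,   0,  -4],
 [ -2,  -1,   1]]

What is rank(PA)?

1

First compute PA:
[[ 28,  14,  10],
 [ 14,   7,   5],
 [ 28,  14,  10],
 [ 14,   7,   5]]
Now row reduce the product.
R2 ← R2 − (1/2)·R1: [0, 0, 0]
R3 ← R3 − R1: [0, 0, 0]
R4 ← R4 − (1/2)·R1: [0, 0, 0]
1 nonzero row, so rank(PA) = 1.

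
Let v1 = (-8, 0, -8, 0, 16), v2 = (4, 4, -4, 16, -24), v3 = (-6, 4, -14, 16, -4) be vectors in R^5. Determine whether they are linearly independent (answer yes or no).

Form the matrix with these vectors as rows and row reduce.
R2 ← R2 + (1/2)·R1: [0, 4, -8, 16, -16]
R3 ← R3 − (3/4)·R1: [0, 4, -8, 16, -16]
R3 ← R3 − R2: [0, 0, 0, 0, 0]
2 nonzero rows, so the 3 vectors span a space of dimension 2.
Since 2 < 3, the vectors are linearly dependent.

no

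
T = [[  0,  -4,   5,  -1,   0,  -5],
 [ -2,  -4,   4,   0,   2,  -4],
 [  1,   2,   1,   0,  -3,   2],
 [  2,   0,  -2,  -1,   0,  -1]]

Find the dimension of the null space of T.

3

Row reduce to echelon form.
Swap R1 ↔ R2
R3 ← R3 + (1/2)·R1: [0, 0, 3, 0, -2, 0]
R4 ← R4 + R1: [0, -4, 2, -1, 2, -5]
R4 ← R4 − R2: [0, 0, -3, 0, 2, 0]
R4 ← R4 + R3: [0, 0, 0, 0, 0, 0]
3 nonzero rows, so rank(T) = 3.
T has 6 columns; by rank–nullity, nullity = 6 − 3 = 3.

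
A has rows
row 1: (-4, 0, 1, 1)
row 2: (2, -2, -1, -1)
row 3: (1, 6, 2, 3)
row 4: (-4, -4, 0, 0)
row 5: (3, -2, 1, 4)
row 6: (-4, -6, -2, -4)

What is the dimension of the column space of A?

Row reduce to echelon form.
R2 ← R2 + (1/2)·R1: [0, -2, -1/2, -1/2]
R3 ← R3 + (1/4)·R1: [0, 6, 9/4, 13/4]
R4 ← R4 − R1: [0, -4, -1, -1]
R5 ← R5 + (3/4)·R1: [0, -2, 7/4, 19/4]
R6 ← R6 − R1: [0, -6, -3, -5]
R3 ← R3 + (3)·R2: [0, 0, 3/4, 7/4]
R4 ← R4 − (2)·R2: [0, 0, 0, 0]
R5 ← R5 − R2: [0, 0, 9/4, 21/4]
R6 ← R6 − (3)·R2: [0, 0, -3/2, -7/2]
R5 ← R5 − (3)·R3: [0, 0, 0, 0]
R6 ← R6 + (2)·R3: [0, 0, 0, 0]
Echelon form has 3 nonzero rows, so rank(A) = 3.
The column space has dimension equal to the rank: 3.

3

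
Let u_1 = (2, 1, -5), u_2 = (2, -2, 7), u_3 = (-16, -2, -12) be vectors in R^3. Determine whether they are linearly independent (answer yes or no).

yes

Form the matrix with these vectors as rows and row reduce.
R2 ← R2 − R1: [0, -3, 12]
R3 ← R3 + (8)·R1: [0, 6, -52]
R3 ← R3 + (2)·R2: [0, 0, -28]
3 nonzero rows, so the 3 vectors span a space of dimension 3.
Since 3 = 3, the vectors are linearly independent.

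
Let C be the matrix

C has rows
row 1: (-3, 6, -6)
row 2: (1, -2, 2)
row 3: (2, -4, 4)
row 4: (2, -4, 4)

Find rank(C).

Row reduce to echelon form.
R2 ← R2 + (1/3)·R1: [0, 0, 0]
R3 ← R3 + (2/3)·R1: [0, 0, 0]
R4 ← R4 + (2/3)·R1: [0, 0, 0]
Echelon form has 1 nonzero row, so rank(C) = 1.

1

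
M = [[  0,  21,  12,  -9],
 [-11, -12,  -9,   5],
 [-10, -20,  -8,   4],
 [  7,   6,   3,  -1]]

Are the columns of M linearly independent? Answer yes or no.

no

Row reduce M to echelon form.
Swap R1 ↔ R2
R3 ← R3 − (10/11)·R1: [0, -100/11, 2/11, -6/11]
R4 ← R4 + (7/11)·R1: [0, -18/11, -30/11, 24/11]
R3 ← R3 + (100/231)·R2: [0, 0, 414/77, -342/77]
R4 ← R4 + (6/77)·R2: [0, 0, -138/77, 114/77]
R4 ← R4 + (1/3)·R3: [0, 0, 0, 0]
3 pivots among 4 columns.
Only 3 < 4 pivot columns, so the columns are linearly dependent.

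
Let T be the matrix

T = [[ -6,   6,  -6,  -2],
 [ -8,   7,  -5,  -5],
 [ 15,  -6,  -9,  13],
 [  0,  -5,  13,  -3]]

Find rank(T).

Row reduce to echelon form.
R2 ← R2 − (4/3)·R1: [0, -1, 3, -7/3]
R3 ← R3 + (5/2)·R1: [0, 9, -24, 8]
R3 ← R3 + (9)·R2: [0, 0, 3, -13]
R4 ← R4 − (5)·R2: [0, 0, -2, 26/3]
R4 ← R4 + (2/3)·R3: [0, 0, 0, 0]
Echelon form has 3 nonzero rows, so rank(T) = 3.

3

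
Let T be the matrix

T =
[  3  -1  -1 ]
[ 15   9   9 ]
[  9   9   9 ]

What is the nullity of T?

Row reduce to echelon form.
R2 ← R2 − (5)·R1: [0, 14, 14]
R3 ← R3 − (3)·R1: [0, 12, 12]
R3 ← R3 − (6/7)·R2: [0, 0, 0]
2 nonzero rows, so rank(T) = 2.
T has 3 columns; by rank–nullity, nullity = 3 − 2 = 1.

1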